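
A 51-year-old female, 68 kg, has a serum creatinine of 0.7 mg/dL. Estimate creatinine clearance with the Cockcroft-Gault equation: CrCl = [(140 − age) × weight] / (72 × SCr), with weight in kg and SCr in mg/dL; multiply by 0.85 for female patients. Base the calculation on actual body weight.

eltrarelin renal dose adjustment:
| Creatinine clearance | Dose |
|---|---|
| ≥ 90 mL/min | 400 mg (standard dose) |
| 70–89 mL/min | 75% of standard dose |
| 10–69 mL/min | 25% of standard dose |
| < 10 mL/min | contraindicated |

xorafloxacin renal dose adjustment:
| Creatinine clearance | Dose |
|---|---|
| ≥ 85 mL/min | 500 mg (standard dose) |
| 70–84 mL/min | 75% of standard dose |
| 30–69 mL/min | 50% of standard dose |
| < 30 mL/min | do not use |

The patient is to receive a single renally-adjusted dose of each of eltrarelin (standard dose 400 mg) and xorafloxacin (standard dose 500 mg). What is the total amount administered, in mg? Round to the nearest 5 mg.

CrCl = (140 − 51) × 68 / (72 × 0.7) × 0.85 = 6052.0 / 50.40 × 0.85 ≈ 102.1 mL/min
CrCl ≈ 102 mL/min.
eltrarelin: ≥ 90 mL/min → 100% of 400 mg = 400 mg.
xorafloxacin: ≥ 85 mL/min → 100% of 500 mg = 500 mg.
Total = 400 + 500 = 900 mg.

900 mg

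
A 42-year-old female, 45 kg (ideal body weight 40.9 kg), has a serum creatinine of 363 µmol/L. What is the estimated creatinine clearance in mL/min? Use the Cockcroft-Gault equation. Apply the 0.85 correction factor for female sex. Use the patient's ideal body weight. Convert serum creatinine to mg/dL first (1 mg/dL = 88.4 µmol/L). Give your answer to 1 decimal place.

11.5 mL/min

SCr = 363 / 88.4 = 4.106 mg/dL
CrCl = (140 − 42) × 40.9 / (72 × 4.106) × 0.85 = 4008.2 / 295.63 × 0.85 ≈ 11.5 mL/min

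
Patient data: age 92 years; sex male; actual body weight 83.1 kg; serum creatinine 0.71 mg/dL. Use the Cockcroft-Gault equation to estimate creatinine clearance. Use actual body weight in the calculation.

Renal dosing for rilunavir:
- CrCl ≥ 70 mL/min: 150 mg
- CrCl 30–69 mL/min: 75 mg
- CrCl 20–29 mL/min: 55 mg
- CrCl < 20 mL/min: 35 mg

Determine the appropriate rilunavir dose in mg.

CrCl = (140 − 92) × 83.1 / (72 × 0.71) = 3988.8 / 51.12 ≈ 78.0 mL/min
CrCl ≈ 78 mL/min → bracket ≥ 70 mL/min.
Dose for this bracket: 150 mg.

150 mg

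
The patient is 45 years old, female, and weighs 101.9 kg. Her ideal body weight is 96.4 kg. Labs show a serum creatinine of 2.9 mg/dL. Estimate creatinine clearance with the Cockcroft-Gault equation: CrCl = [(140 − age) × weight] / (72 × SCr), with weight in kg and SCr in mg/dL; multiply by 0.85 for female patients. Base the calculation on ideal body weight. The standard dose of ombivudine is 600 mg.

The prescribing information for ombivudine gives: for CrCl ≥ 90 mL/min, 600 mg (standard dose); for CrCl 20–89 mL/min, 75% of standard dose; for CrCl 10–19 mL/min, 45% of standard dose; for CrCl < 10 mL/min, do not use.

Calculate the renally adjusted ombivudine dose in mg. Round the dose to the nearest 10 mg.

450 mg

CrCl = (140 − 45) × 96.4 / (72 × 2.9) × 0.85 = 9158.0 / 208.80 × 0.85 ≈ 37.3 mL/min
CrCl ≈ 37 mL/min → bracket 20–89 mL/min.
75% of 600 mg = 450 mg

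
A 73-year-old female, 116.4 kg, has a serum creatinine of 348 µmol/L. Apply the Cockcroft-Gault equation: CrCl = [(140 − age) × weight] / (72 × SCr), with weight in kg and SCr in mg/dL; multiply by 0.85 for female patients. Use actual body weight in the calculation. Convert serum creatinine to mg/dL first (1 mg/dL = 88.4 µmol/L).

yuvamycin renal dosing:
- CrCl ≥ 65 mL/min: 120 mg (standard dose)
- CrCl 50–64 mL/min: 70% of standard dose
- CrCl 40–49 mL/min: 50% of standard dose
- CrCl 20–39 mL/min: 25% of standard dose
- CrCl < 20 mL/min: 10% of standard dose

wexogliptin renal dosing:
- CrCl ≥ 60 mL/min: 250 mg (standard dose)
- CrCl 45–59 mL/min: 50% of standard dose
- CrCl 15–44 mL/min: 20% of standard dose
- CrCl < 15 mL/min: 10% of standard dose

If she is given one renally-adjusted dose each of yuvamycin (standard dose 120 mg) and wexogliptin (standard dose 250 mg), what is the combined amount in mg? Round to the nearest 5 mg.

SCr = 348 / 88.4 = 3.937 mg/dL
CrCl = (140 − 73) × 116.4 / (72 × 3.937) × 0.85 = 7798.8 / 283.46 × 0.85 ≈ 23.4 mL/min
CrCl ≈ 23 mL/min.
yuvamycin: 20–39 mL/min → 25% of 120 mg = 30 mg.
wexogliptin: 15–44 mL/min → 20% of 250 mg = 50 mg.
Total = 30 + 50 = 80 mg.

80 mg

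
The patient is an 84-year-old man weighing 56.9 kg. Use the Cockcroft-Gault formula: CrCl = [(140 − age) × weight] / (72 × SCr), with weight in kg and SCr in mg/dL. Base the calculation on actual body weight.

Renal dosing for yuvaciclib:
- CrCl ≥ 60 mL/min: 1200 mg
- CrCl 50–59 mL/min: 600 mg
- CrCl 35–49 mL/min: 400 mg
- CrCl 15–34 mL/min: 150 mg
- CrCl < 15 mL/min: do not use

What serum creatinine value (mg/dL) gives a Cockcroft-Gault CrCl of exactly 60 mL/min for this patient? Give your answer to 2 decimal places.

0.74 mg/dL

Standard dose requires CrCl ≥ 60 mL/min.
Set (140 − 84) × 56.9 / (72 × SCr) = 60
SCr = (140 − 84) × 56.9 / (72 × 60) = 0.738 mg/dL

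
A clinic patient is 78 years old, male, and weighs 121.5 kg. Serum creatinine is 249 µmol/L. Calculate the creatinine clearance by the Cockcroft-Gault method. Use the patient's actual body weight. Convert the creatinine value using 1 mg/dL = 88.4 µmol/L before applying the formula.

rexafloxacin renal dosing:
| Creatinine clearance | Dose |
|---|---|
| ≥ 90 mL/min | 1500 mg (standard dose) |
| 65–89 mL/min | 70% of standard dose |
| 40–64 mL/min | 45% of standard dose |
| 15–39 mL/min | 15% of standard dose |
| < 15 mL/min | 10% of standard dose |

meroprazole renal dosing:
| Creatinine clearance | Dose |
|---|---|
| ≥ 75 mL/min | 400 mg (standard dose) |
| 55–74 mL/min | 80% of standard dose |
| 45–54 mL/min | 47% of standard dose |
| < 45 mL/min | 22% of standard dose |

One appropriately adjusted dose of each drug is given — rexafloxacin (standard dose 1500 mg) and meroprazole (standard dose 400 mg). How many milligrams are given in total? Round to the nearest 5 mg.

SCr = 249 / 88.4 = 2.817 mg/dL
CrCl = (140 − 78) × 121.5 / (72 × 2.817) = 7533.0 / 202.82 ≈ 37.1 mL/min
CrCl ≈ 37 mL/min.
rexafloxacin: 15–39 mL/min → 15% of 1500 mg = 225 mg.
meroprazole: < 45 mL/min → 22% of 400 mg = 88 mg.
Total = 225 + 88 = 313 mg.

315 mg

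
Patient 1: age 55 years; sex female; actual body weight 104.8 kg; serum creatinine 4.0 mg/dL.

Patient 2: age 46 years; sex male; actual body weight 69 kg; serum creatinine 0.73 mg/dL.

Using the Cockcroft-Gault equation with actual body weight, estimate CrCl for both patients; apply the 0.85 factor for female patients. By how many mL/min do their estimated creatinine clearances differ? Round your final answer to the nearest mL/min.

Patient 1: CrCl = (140 − 55) × 104.8 / (72 × 4) × 0.85 = 8908.0 / 288.00 × 0.85 ≈ 26.3 mL/min
Patient 2: CrCl = (140 − 46) × 69 / (72 × 0.73) = 6486.0 / 52.56 ≈ 123.4 mL/min
|26.3 − 123.4| = 97.1 mL/min

97 mL/min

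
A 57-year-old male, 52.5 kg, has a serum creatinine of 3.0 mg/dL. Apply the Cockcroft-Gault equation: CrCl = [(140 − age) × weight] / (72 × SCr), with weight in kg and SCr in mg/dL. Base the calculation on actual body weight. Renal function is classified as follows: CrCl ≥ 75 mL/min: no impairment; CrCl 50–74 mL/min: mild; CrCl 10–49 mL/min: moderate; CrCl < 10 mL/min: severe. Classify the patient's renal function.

moderate

CrCl = (140 − 57) × 52.5 / (72 × 3) = 4357.5 / 216.00 ≈ 20.2 mL/min
20 mL/min falls in the 'moderate' range.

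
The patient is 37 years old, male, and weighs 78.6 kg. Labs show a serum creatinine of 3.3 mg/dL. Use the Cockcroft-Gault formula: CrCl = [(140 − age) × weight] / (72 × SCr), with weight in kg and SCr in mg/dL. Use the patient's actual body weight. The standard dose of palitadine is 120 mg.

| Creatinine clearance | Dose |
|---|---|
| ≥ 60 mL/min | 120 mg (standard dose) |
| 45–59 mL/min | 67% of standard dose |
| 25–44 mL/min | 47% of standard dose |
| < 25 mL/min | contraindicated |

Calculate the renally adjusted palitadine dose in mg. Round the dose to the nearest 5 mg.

55 mg

CrCl = (140 − 37) × 78.6 / (72 × 3.3) = 8095.8 / 237.60 ≈ 34.1 mL/min
CrCl ≈ 34 mL/min → bracket 25–44 mL/min.
47% of 120 mg = 56.4 mg → 55 mg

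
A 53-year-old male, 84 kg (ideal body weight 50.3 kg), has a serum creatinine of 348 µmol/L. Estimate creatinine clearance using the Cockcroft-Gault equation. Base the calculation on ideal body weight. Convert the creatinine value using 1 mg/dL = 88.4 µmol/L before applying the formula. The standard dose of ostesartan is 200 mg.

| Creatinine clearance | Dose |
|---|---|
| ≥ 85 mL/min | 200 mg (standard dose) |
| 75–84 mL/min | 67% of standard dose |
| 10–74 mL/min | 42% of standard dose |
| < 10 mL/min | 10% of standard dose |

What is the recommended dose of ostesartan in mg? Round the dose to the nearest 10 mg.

SCr = 348 / 88.4 = 3.937 mg/dL
CrCl = (140 − 53) × 50.3 / (72 × 3.937) = 4376.1 / 283.46 ≈ 15.4 mL/min
CrCl ≈ 15 mL/min → bracket 10–74 mL/min.
42% of 200 mg = 84 mg → 80 mg

80 mg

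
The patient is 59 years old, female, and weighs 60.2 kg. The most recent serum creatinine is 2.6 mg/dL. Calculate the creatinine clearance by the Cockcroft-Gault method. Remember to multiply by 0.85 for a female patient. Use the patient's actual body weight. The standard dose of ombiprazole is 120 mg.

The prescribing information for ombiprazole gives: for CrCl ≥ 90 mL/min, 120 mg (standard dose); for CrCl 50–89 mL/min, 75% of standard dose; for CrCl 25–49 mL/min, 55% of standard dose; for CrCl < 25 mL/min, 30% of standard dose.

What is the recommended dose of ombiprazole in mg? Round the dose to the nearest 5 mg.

CrCl = (140 − 59) × 60.2 / (72 × 2.6) × 0.85 = 4876.2 / 187.20 × 0.85 ≈ 22.1 mL/min
CrCl ≈ 22 mL/min → bracket < 25 mL/min.
30% of 120 mg = 36 mg → 35 mg

35 mg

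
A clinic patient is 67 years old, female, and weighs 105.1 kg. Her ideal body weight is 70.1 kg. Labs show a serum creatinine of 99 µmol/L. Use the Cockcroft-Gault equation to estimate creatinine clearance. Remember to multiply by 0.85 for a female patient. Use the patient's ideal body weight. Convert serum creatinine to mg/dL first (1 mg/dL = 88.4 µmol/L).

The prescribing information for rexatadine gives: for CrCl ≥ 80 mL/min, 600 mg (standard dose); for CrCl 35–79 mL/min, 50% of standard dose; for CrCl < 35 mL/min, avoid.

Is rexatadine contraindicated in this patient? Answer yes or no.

no

SCr = 99 / 88.4 = 1.12 mg/dL
CrCl = (140 − 67) × 70.1 / (72 × 1.12) × 0.85 = 5117.3 / 80.64 × 0.85 ≈ 53.9 mL/min
CrCl ≈ 54 mL/min, which is ≥ 35 mL/min.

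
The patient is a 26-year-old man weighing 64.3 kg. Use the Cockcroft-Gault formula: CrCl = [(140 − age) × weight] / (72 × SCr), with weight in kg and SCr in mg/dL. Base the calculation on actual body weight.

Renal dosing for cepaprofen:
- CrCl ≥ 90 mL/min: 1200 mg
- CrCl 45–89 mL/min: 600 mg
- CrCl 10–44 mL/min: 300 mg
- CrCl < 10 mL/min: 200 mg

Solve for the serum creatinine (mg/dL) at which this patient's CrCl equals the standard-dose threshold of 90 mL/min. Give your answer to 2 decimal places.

1.13 mg/dL

Standard dose requires CrCl ≥ 90 mL/min.
Set (140 − 26) × 64.3 / (72 × SCr) = 90
SCr = (140 − 26) × 64.3 / (72 × 90) = 1.131 mg/dL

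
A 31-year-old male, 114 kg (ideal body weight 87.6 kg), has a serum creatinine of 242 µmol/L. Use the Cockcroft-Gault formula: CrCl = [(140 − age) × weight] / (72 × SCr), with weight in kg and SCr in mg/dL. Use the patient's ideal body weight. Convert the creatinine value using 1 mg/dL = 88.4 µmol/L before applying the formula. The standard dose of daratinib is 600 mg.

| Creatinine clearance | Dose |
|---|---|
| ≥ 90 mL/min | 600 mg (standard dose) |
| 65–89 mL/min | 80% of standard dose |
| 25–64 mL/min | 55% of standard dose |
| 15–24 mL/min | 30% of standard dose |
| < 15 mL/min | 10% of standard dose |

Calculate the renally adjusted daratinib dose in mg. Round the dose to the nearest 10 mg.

330 mg

SCr = 242 / 88.4 = 2.738 mg/dL
CrCl = (140 − 31) × 87.6 / (72 × 2.738) = 9548.4 / 197.14 ≈ 48.4 mL/min
CrCl ≈ 48 mL/min → bracket 25–64 mL/min.
55% of 600 mg = 330 mg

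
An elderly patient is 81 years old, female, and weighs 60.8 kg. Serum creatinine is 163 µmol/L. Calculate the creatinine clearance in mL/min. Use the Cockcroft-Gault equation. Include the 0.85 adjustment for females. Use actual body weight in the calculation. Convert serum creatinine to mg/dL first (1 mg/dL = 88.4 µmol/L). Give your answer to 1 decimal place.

SCr = 163 / 88.4 = 1.844 mg/dL
CrCl = (140 − 81) × 60.8 / (72 × 1.844) × 0.85 = 3587.2 / 132.77 × 0.85 ≈ 23.0 mL/min

23.0 mL/min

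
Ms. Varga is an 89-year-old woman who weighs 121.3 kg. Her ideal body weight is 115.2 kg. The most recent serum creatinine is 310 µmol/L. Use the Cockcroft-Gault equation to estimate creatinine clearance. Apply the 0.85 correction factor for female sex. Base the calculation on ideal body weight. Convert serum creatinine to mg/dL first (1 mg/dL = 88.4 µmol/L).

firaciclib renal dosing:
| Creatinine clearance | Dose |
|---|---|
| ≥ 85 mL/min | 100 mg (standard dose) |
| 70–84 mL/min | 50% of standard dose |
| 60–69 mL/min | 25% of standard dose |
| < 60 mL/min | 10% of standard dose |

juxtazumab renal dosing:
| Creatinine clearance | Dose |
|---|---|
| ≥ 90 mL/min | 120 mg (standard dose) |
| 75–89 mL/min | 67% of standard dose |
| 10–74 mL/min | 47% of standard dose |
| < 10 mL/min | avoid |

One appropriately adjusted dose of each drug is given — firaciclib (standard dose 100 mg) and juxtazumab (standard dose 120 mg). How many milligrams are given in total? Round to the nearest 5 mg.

65 mg

SCr = 310 / 88.4 = 3.507 mg/dL
CrCl = (140 − 89) × 115.2 / (72 × 3.507) × 0.85 = 5875.2 / 252.50 × 0.85 ≈ 19.8 mL/min
CrCl ≈ 20 mL/min.
firaciclib: < 60 mL/min → 10% of 100 mg = 10 mg.
juxtazumab: 10–74 mL/min → 47% of 120 mg = 56.4 mg.
Total = 10 + 56.4 = 66.4 mg.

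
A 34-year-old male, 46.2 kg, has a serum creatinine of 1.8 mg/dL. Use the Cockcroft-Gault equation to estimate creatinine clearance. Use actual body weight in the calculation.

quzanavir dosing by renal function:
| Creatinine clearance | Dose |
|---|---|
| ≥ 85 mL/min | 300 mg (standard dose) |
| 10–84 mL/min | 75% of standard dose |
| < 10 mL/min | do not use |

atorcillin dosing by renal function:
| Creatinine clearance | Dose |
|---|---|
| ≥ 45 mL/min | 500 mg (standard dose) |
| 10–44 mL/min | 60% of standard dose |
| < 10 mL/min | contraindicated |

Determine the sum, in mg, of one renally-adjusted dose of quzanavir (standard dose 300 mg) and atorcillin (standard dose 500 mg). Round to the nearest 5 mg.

525 mg

CrCl = (140 − 34) × 46.2 / (72 × 1.8) = 4897.2 / 129.60 ≈ 37.8 mL/min
CrCl ≈ 38 mL/min.
quzanavir: 10–84 mL/min → 75% of 300 mg = 225 mg.
atorcillin: 10–44 mL/min → 60% of 500 mg = 300 mg.
Total = 225 + 300 = 525 mg.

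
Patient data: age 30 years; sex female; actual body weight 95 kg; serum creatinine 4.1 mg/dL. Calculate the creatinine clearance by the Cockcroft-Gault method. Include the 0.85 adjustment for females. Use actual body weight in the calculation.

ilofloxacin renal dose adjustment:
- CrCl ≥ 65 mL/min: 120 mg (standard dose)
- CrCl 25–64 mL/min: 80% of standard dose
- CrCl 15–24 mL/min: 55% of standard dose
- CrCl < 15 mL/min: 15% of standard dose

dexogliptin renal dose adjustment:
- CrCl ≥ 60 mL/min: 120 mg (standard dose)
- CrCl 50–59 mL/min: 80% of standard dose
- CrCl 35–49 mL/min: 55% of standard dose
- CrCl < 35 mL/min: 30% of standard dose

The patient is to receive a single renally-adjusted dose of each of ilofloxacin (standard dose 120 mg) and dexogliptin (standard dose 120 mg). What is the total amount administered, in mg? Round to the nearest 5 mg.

130 mg

CrCl = (140 − 30) × 95 / (72 × 4.1) × 0.85 = 10450.0 / 295.20 × 0.85 ≈ 30.1 mL/min
CrCl ≈ 30 mL/min.
ilofloxacin: 25–64 mL/min → 80% of 120 mg = 96 mg.
dexogliptin: < 35 mL/min → 30% of 120 mg = 36 mg.
Total = 96 + 36 = 132 mg.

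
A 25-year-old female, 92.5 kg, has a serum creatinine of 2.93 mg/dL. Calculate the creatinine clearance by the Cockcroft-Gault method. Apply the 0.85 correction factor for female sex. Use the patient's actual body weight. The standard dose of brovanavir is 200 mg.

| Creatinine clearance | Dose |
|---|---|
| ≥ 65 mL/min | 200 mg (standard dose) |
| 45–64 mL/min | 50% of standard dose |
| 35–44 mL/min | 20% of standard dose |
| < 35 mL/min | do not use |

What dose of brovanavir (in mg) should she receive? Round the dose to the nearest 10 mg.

CrCl = (140 − 25) × 92.5 / (72 × 2.93) × 0.85 = 10637.5 / 210.96 × 0.85 ≈ 42.9 mL/min
CrCl ≈ 43 mL/min → bracket 35–44 mL/min.
20% of 200 mg = 40 mg

40 mg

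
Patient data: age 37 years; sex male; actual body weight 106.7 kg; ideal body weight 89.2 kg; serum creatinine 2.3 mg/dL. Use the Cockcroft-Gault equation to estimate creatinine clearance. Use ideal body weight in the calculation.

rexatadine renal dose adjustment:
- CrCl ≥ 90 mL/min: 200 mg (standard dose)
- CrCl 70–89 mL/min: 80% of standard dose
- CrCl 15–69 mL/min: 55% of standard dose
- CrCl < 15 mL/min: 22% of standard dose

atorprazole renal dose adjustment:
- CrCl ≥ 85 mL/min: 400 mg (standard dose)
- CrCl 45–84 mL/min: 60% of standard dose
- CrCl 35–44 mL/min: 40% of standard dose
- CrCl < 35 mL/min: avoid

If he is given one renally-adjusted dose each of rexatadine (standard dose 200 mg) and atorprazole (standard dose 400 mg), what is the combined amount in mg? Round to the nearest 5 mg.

350 mg

CrCl = (140 − 37) × 89.2 / (72 × 2.3) = 9187.6 / 165.60 ≈ 55.5 mL/min
CrCl ≈ 55 mL/min.
rexatadine: 15–69 mL/min → 55% of 200 mg = 110 mg.
atorprazole: 45–84 mL/min → 60% of 400 mg = 240 mg.
Total = 110 + 240 = 350 mg.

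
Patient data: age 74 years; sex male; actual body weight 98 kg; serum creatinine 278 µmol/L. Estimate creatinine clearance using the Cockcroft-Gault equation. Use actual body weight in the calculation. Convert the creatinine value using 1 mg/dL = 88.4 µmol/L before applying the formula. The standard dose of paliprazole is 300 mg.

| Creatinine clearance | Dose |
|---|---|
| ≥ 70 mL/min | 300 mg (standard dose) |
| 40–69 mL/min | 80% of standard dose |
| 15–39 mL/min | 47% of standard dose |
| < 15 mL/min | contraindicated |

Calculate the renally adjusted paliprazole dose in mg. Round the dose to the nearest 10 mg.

140 mg

SCr = 278 / 88.4 = 3.145 mg/dL
CrCl = (140 − 74) × 98 / (72 × 3.145) = 6468.0 / 226.44 ≈ 28.6 mL/min
CrCl ≈ 29 mL/min → bracket 15–39 mL/min.
47% of 300 mg = 141 mg → 140 mg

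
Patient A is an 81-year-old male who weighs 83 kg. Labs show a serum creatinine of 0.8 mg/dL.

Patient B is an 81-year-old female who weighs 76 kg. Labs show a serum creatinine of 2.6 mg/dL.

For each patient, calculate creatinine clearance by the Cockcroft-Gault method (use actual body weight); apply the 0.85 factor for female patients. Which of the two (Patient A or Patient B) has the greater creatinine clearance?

Patient A: CrCl = (140 − 81) × 83 / (72 × 0.8) = 4897.0 / 57.60 ≈ 85.0 mL/min
Patient B: CrCl = (140 − 81) × 76 / (72 × 2.6) × 0.85 = 4484.0 / 187.20 × 0.85 ≈ 20.4 mL/min
85.0 vs 20.4 mL/min → Patient A is higher.

Patient A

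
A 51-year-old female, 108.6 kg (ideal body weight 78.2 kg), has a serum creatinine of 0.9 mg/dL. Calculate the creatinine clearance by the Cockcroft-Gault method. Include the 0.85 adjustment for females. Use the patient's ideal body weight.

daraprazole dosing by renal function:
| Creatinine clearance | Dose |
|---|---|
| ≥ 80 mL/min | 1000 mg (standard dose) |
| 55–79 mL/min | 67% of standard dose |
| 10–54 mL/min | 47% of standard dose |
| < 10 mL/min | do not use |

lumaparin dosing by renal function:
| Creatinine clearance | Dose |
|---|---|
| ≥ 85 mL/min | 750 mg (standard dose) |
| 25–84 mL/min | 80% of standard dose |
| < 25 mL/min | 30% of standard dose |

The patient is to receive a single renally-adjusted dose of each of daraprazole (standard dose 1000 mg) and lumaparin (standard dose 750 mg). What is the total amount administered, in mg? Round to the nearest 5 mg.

CrCl = (140 − 51) × 78.2 / (72 × 0.9) × 0.85 = 6959.8 / 64.80 × 0.85 ≈ 91.3 mL/min
CrCl ≈ 91 mL/min.
daraprazole: ≥ 80 mL/min → 100% of 1000 mg = 1000 mg.
lumaparin: ≥ 85 mL/min → 100% of 750 mg = 750 mg.
Total = 1000 + 750 = 1750 mg.

1750 mg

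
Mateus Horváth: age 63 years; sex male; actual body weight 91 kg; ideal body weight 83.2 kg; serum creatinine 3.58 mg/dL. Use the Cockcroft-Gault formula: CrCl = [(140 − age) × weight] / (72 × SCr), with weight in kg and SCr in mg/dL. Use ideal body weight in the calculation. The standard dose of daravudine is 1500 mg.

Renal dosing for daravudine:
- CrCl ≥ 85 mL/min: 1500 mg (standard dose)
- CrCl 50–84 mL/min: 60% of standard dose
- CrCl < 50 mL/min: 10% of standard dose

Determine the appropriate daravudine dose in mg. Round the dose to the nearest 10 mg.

150 mg

CrCl = (140 − 63) × 83.2 / (72 × 3.58) = 6406.4 / 257.76 ≈ 24.9 mL/min
CrCl ≈ 25 mL/min → bracket < 50 mL/min.
10% of 1500 mg = 150 mg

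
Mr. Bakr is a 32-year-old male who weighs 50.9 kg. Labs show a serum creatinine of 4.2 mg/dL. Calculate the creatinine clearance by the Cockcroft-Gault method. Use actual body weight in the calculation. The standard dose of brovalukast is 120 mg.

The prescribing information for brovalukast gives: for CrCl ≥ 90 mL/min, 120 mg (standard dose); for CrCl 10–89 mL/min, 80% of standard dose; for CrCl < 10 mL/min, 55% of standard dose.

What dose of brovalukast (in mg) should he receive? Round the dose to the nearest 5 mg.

CrCl = (140 − 32) × 50.9 / (72 × 4.2) = 5497.2 / 302.40 ≈ 18.2 mL/min
CrCl ≈ 18 mL/min → bracket 10–89 mL/min.
80% of 120 mg = 96 mg → 95 mg

95 mg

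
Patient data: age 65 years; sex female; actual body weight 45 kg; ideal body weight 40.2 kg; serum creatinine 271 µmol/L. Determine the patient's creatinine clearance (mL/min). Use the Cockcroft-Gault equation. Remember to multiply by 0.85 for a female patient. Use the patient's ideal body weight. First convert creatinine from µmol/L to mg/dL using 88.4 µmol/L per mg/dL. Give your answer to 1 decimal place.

11.6 mL/min

SCr = 271 / 88.4 = 3.066 mg/dL
CrCl = (140 − 65) × 40.2 / (72 × 3.066) × 0.85 = 3015.0 / 220.75 × 0.85 ≈ 11.6 mL/min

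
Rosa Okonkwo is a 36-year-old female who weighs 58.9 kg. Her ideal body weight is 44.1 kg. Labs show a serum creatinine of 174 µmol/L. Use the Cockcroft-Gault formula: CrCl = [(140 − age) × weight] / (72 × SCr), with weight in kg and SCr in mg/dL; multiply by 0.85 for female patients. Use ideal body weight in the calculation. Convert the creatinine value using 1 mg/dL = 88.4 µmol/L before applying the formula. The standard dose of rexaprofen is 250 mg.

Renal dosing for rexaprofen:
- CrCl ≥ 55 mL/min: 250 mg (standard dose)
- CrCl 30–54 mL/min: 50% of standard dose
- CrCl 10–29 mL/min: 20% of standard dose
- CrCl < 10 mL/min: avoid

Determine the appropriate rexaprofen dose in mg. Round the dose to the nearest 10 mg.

50 mg

SCr = 174 / 88.4 = 1.968 mg/dL
CrCl = (140 − 36) × 44.1 / (72 × 1.968) × 0.85 = 4586.4 / 141.70 × 0.85 ≈ 27.5 mL/min
CrCl ≈ 28 mL/min → bracket 10–29 mL/min.
20% of 250 mg = 50 mg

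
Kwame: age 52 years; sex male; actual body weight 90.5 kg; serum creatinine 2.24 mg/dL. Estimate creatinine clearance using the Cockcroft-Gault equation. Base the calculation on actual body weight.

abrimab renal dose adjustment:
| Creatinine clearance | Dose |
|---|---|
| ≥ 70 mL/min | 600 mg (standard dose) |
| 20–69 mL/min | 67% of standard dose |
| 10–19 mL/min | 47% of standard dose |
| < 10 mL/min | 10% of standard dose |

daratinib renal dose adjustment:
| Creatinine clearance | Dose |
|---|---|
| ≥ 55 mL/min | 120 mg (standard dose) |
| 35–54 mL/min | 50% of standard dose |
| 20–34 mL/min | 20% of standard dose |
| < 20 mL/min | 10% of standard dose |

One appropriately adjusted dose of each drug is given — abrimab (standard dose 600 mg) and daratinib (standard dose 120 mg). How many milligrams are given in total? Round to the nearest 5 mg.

460 mg

CrCl = (140 − 52) × 90.5 / (72 × 2.24) = 7964.0 / 161.28 ≈ 49.4 mL/min
CrCl ≈ 49 mL/min.
abrimab: 20–69 mL/min → 67% of 600 mg = 402 mg.
daratinib: 35–54 mL/min → 50% of 120 mg = 60 mg.
Total = 402 + 60 = 462 mg.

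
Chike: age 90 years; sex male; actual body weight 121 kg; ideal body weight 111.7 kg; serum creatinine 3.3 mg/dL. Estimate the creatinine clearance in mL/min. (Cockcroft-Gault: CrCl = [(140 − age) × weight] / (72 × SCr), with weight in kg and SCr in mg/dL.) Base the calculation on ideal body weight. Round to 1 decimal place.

CrCl = (140 − 90) × 111.7 / (72 × 3.3) = 5585.0 / 237.60 ≈ 23.5 mL/min

23.5 mL/min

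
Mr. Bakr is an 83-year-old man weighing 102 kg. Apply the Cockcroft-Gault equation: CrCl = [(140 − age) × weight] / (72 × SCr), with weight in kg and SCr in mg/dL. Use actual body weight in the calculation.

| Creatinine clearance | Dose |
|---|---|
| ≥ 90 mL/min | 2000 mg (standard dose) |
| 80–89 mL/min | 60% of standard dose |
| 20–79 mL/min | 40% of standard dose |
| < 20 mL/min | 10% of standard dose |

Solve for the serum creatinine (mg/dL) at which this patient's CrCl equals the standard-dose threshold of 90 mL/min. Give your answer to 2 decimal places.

Standard dose requires CrCl ≥ 90 mL/min.
Set (140 − 83) × 102 / (72 × SCr) = 90
SCr = (140 − 83) × 102 / (72 × 90) = 0.897 mg/dL

0.90 mg/dL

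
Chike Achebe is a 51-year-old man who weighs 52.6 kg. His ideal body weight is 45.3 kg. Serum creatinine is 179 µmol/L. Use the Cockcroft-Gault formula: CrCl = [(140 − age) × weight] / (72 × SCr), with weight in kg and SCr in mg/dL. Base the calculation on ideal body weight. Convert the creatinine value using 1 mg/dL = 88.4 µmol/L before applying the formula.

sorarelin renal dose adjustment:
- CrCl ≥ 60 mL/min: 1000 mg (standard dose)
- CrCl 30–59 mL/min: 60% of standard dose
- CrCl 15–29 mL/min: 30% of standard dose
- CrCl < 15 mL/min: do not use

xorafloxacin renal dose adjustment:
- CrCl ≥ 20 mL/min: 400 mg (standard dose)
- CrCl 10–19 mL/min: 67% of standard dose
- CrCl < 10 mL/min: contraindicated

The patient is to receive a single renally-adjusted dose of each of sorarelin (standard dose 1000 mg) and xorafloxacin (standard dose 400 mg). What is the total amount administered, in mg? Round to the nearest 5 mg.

700 mg

SCr = 179 / 88.4 = 2.025 mg/dL
CrCl = (140 − 51) × 45.3 / (72 × 2.025) = 4031.7 / 145.80 ≈ 27.7 mL/min
CrCl ≈ 28 mL/min.
sorarelin: 15–29 mL/min → 30% of 1000 mg = 300 mg.
xorafloxacin: ≥ 20 mL/min → 100% of 400 mg = 400 mg.
Total = 300 + 400 = 700 mg.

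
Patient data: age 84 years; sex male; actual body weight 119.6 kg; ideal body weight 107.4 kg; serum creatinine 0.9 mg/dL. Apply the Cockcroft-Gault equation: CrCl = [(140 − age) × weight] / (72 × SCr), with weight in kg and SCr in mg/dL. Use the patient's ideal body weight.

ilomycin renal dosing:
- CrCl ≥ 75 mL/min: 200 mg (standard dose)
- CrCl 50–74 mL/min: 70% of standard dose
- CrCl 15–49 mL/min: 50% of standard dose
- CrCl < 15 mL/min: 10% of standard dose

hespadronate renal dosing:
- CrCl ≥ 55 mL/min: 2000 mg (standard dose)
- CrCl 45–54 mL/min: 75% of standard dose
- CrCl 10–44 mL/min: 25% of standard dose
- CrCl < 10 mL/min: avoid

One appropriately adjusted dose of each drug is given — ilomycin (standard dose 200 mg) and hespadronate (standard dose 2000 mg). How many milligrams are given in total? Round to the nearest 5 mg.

CrCl = (140 − 84) × 107.4 / (72 × 0.9) = 6014.4 / 64.80 ≈ 92.8 mL/min
CrCl ≈ 93 mL/min.
ilomycin: ≥ 75 mL/min → 100% of 200 mg = 200 mg.
hespadronate: ≥ 55 mL/min → 100% of 2000 mg = 2000 mg.
Total = 200 + 2000 = 2200 mg.

2200 mg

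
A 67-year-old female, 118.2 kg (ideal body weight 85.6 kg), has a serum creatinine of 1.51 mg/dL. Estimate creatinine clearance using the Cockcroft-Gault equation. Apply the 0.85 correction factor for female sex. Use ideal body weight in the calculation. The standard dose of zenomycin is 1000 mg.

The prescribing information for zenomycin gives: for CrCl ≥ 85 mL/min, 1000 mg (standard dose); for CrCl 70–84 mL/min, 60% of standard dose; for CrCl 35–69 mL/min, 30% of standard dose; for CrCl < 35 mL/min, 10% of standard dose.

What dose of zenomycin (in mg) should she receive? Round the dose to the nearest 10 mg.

CrCl = (140 − 67) × 85.6 / (72 × 1.51) × 0.85 = 6248.8 / 108.72 × 0.85 ≈ 48.9 mL/min
CrCl ≈ 49 mL/min → bracket 35–69 mL/min.
30% of 1000 mg = 300 mg

300 mg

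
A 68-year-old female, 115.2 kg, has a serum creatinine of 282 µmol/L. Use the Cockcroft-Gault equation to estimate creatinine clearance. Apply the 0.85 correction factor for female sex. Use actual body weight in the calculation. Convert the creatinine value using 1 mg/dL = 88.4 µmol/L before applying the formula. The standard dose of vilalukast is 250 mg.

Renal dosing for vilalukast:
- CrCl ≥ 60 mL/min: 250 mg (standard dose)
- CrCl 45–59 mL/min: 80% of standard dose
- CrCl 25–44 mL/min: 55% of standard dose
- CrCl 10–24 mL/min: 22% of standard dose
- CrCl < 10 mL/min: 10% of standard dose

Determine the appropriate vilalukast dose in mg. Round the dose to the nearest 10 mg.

SCr = 282 / 88.4 = 3.19 mg/dL
CrCl = (140 − 68) × 115.2 / (72 × 3.19) × 0.85 = 8294.4 / 229.68 × 0.85 ≈ 30.7 mL/min
CrCl ≈ 31 mL/min → bracket 25–44 mL/min.
55% of 250 mg = 137.5 mg → 140 mg

140 mg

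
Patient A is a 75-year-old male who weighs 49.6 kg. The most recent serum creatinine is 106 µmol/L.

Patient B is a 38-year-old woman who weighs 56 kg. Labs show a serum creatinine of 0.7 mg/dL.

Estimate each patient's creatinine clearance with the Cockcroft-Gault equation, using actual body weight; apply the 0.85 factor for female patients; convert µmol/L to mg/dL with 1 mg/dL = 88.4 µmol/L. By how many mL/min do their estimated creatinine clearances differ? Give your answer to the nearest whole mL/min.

59 mL/min

Patient A: SCr = 106 / 88.4 = 1.199 mg/dL
Patient A: CrCl = (140 − 75) × 49.6 / (72 × 1.199) = 3224.0 / 86.33 ≈ 37.3 mL/min
Patient B: CrCl = (140 − 38) × 56 / (72 × 0.7) × 0.85 = 5712.0 / 50.40 × 0.85 ≈ 96.3 mL/min
|37.3 − 96.3| = 59.0 mL/min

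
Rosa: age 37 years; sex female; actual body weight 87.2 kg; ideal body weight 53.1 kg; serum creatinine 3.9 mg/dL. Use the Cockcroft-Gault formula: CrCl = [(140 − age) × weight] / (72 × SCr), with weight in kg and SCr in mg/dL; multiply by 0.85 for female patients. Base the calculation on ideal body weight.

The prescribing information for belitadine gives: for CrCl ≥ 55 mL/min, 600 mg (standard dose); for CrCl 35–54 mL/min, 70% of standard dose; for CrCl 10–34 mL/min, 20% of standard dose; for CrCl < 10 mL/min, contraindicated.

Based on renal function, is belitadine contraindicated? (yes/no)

no

CrCl = (140 − 37) × 53.1 / (72 × 3.9) × 0.85 = 5469.3 / 280.80 × 0.85 ≈ 16.6 mL/min
CrCl ≈ 17 mL/min, which is ≥ 10 mL/min.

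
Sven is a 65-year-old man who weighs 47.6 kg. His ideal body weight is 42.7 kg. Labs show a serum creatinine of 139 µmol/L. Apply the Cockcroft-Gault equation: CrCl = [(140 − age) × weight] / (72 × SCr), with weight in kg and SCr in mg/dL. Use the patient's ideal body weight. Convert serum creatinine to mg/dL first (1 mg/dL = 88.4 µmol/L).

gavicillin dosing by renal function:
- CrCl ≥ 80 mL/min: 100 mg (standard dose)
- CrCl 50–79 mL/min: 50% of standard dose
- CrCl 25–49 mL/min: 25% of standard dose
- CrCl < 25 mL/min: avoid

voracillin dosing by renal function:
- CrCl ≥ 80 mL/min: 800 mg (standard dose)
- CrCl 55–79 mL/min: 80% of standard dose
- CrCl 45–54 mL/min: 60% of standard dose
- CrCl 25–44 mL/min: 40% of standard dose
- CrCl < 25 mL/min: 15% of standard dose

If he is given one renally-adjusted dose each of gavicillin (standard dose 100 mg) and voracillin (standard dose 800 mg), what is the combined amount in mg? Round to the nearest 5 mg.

345 mg

SCr = 139 / 88.4 = 1.572 mg/dL
CrCl = (140 − 65) × 42.7 / (72 × 1.572) = 3202.5 / 113.18 ≈ 28.3 mL/min
CrCl ≈ 28 mL/min.
gavicillin: 25–49 mL/min → 25% of 100 mg = 25 mg.
voracillin: 25–44 mL/min → 40% of 800 mg = 320 mg.
Total = 25 + 320 = 345 mg.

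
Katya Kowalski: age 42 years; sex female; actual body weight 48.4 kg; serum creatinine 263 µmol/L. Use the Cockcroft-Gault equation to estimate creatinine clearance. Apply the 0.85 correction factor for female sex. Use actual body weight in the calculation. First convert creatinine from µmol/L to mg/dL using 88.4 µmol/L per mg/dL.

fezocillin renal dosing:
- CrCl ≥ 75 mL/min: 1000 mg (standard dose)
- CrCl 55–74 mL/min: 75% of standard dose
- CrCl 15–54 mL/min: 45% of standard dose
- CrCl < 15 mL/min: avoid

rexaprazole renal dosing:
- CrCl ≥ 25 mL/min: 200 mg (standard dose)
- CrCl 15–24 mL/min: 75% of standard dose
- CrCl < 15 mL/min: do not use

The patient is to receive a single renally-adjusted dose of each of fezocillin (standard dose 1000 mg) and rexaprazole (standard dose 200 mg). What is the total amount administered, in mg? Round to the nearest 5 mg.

600 mg

SCr = 263 / 88.4 = 2.975 mg/dL
CrCl = (140 − 42) × 48.4 / (72 × 2.975) × 0.85 = 4743.2 / 214.20 × 0.85 ≈ 18.8 mL/min
CrCl ≈ 19 mL/min.
fezocillin: 15–54 mL/min → 45% of 1000 mg = 450 mg.
rexaprazole: 15–24 mL/min → 75% of 200 mg = 150 mg.
Total = 450 + 150 = 600 mg.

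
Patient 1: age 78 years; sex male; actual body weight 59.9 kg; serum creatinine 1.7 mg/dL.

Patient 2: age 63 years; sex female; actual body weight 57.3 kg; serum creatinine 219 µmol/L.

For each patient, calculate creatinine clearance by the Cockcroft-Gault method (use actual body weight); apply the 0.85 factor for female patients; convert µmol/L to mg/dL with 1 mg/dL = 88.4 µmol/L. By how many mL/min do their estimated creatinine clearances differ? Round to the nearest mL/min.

Patient 1: CrCl = (140 − 78) × 59.9 / (72 × 1.7) = 3713.8 / 122.40 ≈ 30.3 mL/min
Patient 2: SCr = 219 / 88.4 = 2.477 mg/dL
Patient 2: CrCl = (140 − 63) × 57.3 / (72 × 2.477) × 0.85 = 4412.1 / 178.34 × 0.85 ≈ 21.0 mL/min
|30.3 − 21.0| = 9.3 mL/min

9 mL/min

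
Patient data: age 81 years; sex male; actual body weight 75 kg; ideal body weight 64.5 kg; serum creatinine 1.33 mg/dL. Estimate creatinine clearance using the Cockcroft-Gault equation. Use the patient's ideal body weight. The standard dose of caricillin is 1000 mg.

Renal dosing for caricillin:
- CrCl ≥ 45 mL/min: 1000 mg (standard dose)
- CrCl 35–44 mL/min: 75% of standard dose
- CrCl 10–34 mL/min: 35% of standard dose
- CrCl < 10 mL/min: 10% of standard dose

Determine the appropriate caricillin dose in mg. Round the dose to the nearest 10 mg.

750 mg

CrCl = (140 − 81) × 64.5 / (72 × 1.33) = 3805.5 / 95.76 ≈ 39.7 mL/min
CrCl ≈ 40 mL/min → bracket 35–44 mL/min.
75% of 1000 mg = 750 mg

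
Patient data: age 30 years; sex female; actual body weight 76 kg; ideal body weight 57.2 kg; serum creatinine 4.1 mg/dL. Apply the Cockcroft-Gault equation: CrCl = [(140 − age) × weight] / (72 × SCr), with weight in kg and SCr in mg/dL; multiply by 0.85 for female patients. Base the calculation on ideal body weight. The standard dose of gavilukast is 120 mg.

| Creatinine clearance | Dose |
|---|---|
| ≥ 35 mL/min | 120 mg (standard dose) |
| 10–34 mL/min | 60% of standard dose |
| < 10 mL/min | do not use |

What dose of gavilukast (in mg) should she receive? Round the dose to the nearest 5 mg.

CrCl = (140 − 30) × 57.2 / (72 × 4.1) × 0.85 = 6292.0 / 295.20 × 0.85 ≈ 18.1 mL/min
CrCl ≈ 18 mL/min → bracket 10–34 mL/min.
60% of 120 mg = 72 mg → 70 mg

70 mg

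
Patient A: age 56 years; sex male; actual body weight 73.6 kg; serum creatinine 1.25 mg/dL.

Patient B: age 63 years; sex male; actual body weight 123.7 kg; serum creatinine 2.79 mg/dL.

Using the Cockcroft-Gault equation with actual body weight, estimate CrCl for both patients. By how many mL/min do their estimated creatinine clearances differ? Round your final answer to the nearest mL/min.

21 mL/min

Patient A: CrCl = (140 − 56) × 73.6 / (72 × 1.25) = 6182.4 / 90.00 ≈ 68.7 mL/min
Patient B: CrCl = (140 − 63) × 123.7 / (72 × 2.79) = 9524.9 / 200.88 ≈ 47.4 mL/min
|68.7 − 47.4| = 21.3 mL/min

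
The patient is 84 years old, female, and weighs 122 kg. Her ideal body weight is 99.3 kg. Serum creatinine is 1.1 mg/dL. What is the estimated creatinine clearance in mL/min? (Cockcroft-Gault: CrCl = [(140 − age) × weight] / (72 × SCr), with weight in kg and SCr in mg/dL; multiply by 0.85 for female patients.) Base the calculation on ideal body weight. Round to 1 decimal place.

59.7 mL/min

CrCl = (140 − 84) × 99.3 / (72 × 1.1) × 0.85 = 5560.8 / 79.20 × 0.85 ≈ 59.7 mL/min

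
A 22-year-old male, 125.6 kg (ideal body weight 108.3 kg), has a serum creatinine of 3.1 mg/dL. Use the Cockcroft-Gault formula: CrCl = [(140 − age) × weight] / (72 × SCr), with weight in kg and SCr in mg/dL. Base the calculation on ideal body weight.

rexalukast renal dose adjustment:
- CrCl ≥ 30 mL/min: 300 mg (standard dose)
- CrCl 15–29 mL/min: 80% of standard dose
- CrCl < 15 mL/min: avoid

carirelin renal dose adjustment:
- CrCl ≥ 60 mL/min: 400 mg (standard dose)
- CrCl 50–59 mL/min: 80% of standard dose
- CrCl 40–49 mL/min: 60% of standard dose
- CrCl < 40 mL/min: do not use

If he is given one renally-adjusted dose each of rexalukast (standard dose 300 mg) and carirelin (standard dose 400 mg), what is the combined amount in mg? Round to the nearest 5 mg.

620 mg

CrCl = (140 − 22) × 108.3 / (72 × 3.1) = 12779.4 / 223.20 ≈ 57.3 mL/min
CrCl ≈ 57 mL/min.
rexalukast: ≥ 30 mL/min → 100% of 300 mg = 300 mg.
carirelin: 50–59 mL/min → 80% of 400 mg = 320 mg.
Total = 300 + 320 = 620 mg.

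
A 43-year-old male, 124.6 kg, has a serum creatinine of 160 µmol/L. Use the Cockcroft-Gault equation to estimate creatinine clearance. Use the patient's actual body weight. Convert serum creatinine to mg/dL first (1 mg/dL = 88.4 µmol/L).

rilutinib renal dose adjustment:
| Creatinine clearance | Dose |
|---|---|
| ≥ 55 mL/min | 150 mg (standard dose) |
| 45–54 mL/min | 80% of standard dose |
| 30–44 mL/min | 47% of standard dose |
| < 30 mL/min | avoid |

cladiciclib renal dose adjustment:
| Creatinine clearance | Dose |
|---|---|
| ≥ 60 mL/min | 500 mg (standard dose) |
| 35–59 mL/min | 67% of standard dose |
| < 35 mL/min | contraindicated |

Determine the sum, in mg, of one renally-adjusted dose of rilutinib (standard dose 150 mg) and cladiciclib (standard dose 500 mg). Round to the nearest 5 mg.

SCr = 160 / 88.4 = 1.81 mg/dL
CrCl = (140 − 43) × 124.6 / (72 × 1.81) = 12086.2 / 130.32 ≈ 92.7 mL/min
CrCl ≈ 93 mL/min.
rilutinib: ≥ 55 mL/min → 100% of 150 mg = 150 mg.
cladiciclib: ≥ 60 mL/min → 100% of 500 mg = 500 mg.
Total = 150 + 500 = 650 mg.

650 mg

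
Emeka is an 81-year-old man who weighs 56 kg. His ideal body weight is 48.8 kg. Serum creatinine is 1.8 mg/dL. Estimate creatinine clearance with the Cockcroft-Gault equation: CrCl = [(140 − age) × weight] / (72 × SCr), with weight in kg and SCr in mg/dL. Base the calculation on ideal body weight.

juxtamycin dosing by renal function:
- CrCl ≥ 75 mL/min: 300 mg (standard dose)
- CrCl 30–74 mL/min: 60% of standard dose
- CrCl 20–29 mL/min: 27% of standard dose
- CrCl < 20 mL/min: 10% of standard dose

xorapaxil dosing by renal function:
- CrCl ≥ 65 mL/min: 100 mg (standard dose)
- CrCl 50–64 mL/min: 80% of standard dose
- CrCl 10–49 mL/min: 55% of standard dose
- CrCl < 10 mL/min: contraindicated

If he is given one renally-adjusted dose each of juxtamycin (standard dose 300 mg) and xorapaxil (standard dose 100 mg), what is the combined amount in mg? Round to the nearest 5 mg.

CrCl = (140 − 81) × 48.8 / (72 × 1.8) = 2879.2 / 129.60 ≈ 22.2 mL/min
CrCl ≈ 22 mL/min.
juxtamycin: 20–29 mL/min → 27% of 300 mg = 81 mg.
xorapaxil: 10–49 mL/min → 55% of 100 mg = 55 mg.
Total = 81 + 55 = 136 mg.

135 mg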